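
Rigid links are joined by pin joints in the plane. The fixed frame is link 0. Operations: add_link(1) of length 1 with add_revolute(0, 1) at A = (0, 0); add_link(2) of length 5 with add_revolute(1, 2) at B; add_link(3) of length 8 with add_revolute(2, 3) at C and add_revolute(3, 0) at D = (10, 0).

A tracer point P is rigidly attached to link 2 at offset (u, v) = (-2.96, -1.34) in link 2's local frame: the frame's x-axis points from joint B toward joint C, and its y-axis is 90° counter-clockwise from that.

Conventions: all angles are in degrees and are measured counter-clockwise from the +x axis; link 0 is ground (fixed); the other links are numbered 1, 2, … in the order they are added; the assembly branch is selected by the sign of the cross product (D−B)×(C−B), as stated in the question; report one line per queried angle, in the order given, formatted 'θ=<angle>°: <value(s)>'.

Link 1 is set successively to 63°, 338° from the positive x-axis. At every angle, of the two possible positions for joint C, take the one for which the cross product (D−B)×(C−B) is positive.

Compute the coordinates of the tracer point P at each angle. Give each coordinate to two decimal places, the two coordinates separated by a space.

A=(0,0), D=(10.00,0)
θ=63°: B = A + 1.00·(cos63°, sin63°) = (0.4540, 0.8910)
θ=63°: |BD| = 9.5875
θ=63°: circle(B,5.00) ∩ circle(D,8.00): a=2.7599, h=4.1693
θ=63°:   candidates: C₊=(3.5894,4.7858) cross=39.973; C₋=(2.8144,-3.5168) cross=-39.973
θ=63°:   branch + wants cross > 0 → take C=(3.5894,4.7858) (cross=39.973)
θ=63°: ex = (C−B)/|BC| = (0.6271,0.7790); ey = (-0.7790,0.6271)
θ=63°: P = B + -2.96·ex + -1.34·ey = (-0.3584,-2.2550)
θ=338°: B = A + 1.00·(cos338°, sin338°) = (0.9272, -0.3746)
θ=338°: |BD| = 9.0805
θ=338°: circle(B,5.00) ∩ circle(D,8.00): a=2.3928, h=4.3903
θ=338°:   candidates: C₊=(3.1369,4.1106) cross=39.866; C₋=(3.4991,-4.6624) cross=-39.866
θ=338°:   branch + wants cross > 0 → take C=(3.1369,4.1106) (cross=39.866)
θ=338°: ex = (C−B)/|BC| = (0.4419,0.8970); ey = (-0.8970,0.4419)
θ=338°: P = B + -2.96·ex + -1.34·ey = (0.8211,-3.6221)

θ=63°: -0.36 -2.25
θ=338°: 0.82 -3.62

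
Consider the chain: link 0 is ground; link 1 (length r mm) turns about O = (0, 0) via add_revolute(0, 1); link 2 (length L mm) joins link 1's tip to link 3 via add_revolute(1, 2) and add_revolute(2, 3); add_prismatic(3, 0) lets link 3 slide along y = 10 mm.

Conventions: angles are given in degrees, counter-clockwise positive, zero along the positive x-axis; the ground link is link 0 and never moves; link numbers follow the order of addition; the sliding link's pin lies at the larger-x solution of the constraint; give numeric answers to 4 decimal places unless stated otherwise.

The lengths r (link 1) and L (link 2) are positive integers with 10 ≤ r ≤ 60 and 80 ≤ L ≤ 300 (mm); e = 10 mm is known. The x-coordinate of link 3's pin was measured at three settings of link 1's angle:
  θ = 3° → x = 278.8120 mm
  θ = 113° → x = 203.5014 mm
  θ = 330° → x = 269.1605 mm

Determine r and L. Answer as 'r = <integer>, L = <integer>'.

constraint per measurement: (x − r cos θ)² + (r sin θ − e)² = L²
subtracting the θ₁ and θ₂ equations cancels the r² and L² terms:
r = (x₁² − x₂²) / (2[(x₁cos θ₁ + e sin θ₁) − (x₂cos θ₂ + e sin θ₂)]) = 52.0000 → r = 52
L² = (x₁ − r cos θ₁)² + (r sin θ₁ − e)² = 51528.9926 → L = 227.0000 → L = 227
check at θ₃=330°: x = 269.1605 (printed 269.1605) ✓

r = 52, L = 227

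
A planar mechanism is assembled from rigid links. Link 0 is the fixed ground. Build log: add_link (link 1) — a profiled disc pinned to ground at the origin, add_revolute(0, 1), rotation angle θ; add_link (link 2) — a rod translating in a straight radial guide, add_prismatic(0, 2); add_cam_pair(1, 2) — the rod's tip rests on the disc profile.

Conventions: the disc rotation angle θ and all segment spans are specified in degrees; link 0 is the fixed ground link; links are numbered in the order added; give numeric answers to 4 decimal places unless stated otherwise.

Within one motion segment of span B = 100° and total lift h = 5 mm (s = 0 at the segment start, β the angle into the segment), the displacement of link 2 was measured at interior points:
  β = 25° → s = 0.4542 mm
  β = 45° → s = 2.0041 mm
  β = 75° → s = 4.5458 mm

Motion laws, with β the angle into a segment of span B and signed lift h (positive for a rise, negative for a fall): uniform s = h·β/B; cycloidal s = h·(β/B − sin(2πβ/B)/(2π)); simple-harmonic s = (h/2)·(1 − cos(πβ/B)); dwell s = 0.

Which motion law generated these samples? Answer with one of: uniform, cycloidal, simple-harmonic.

candidates at β/B = r: uniform s = h·r (linear in β); cycloidal s = h·(r − sin(2πr)/(2π)); simple-harmonic s = (h/2)(1 − cos(πr))
β=25°: printed 0.4542 | uniform 1.2500, cycloidal 0.4542, simple-harmonic 0.7322
β=45°: printed 2.0041 | uniform 2.2500, cycloidal 2.0041, simple-harmonic 2.1089
β=75°: printed 4.5458 | uniform 3.7500, cycloidal 4.5458, simple-harmonic 4.2678
only one law matches every sample → cycloidal

cycloidal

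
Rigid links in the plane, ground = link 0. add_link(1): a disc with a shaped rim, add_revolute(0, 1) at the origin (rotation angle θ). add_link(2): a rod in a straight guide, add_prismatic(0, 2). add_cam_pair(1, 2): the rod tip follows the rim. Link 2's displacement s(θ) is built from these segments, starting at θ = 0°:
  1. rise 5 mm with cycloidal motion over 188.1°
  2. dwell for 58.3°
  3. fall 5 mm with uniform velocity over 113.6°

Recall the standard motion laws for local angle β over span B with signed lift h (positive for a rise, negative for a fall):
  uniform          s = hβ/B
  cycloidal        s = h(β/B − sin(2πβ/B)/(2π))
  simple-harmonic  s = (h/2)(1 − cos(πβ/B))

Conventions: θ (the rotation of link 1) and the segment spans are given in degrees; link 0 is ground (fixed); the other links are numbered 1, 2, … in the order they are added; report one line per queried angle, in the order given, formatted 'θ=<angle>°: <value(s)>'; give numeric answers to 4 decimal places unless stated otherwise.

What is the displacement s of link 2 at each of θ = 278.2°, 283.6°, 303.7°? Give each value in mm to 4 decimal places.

segment 1 (0° to 188.1°, cycloidal, h = 5) is passed completely: s = 0.0000 + (5) = 5.0000
segment 2 (188.1° to 246.4°, dwell): s unchanged at 5.0000
θ = 278.2° falls in segment 3 (246.4° to 360°, uniform, h = -5): β = 278.2 − 246.4 = 31.8°, B = 113.6°; Δs = -5·31.8/113.6 = -1.3996; s = 5.0000 − 1.3996 = 3.6004
θ = 283.6° falls in segment 3 (246.4° to 360°, uniform, h = -5): β = 283.6 − 246.4 = 37.2°, B = 113.6°; Δs = -5·37.2/113.6 = -1.6373; s = 5.0000 − 1.6373 = 3.3627
θ = 303.7° falls in segment 3 (246.4° to 360°, uniform, h = -5): β = 303.7 − 246.4 = 57.3°, B = 113.6°; Δs = -5·57.3/113.6 = -2.5220; s = 5.0000 − 2.5220 = 2.4780

θ=278.2°: 3.6004
θ=283.6°: 3.3627
θ=303.7°: 2.4780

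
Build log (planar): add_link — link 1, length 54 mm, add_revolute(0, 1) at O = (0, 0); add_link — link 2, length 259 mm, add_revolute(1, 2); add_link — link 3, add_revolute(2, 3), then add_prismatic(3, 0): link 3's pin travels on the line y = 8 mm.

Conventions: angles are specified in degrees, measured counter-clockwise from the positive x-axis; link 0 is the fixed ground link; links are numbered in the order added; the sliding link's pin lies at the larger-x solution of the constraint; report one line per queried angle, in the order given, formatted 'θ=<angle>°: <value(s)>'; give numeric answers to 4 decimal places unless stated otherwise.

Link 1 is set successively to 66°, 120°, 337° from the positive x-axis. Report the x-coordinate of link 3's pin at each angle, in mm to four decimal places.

geometry: r = 54 mm, L = 259 mm, e = 8 mm
θ=66°: crank pin P = (r cos θ, r sin θ) = (21.963779, 49.331455)
θ=66°: h = r sin θ − e = 49.331455 − 8 = 41.331455
θ=66°: x = r cos θ + √(L² − h²) = 21.963779 + 255.680877 = 277.644656
θ=120°: crank pin P = (r cos θ, r sin θ) = (-27.000000, 46.765372)
θ=120°: h = r sin θ − e = 46.765372 − 8 = 38.765372
θ=120°: x = r cos θ + √(L² − h²) = -27.000000 + 256.082498 = 229.082498
θ=337°: crank pin P = (r cos θ, r sin θ) = (49.707262, -21.099481)
θ=337°: h = r sin θ − e = -21.099481 − 8 = -29.099481
θ=337°: x = r cos θ + √(L² − h²) = 49.707262 + 257.360098 = 307.067360

θ=66°: 277.6447
θ=120°: 229.0825
θ=337°: 307.0674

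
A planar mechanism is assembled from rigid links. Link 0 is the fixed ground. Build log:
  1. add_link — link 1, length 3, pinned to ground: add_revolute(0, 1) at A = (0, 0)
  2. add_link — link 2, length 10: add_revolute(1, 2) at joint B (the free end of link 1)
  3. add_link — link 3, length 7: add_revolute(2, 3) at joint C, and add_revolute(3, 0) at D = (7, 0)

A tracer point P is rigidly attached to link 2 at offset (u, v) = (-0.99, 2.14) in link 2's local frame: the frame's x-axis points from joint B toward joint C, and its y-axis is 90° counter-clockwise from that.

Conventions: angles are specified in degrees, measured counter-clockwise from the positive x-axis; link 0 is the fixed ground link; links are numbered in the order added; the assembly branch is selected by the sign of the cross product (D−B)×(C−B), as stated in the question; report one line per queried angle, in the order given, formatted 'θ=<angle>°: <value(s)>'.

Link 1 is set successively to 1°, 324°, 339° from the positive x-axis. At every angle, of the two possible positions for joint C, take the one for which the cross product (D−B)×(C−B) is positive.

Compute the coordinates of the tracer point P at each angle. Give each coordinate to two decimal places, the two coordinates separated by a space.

A=(0,0), D=(7.00,0)
θ=1°: B = A + 3.00·(cos1°, sin1°) = (2.9995, 0.0524)
θ=1°: |BD| = 4.0008
θ=1°: circle(B,10.00) ∩ circle(D,7.00): a=8.3741, h=5.4657
θ=1°:   candidates: C₊=(11.4445,5.4080) cross=21.867; C₋=(11.3014,-5.5225) cross=-21.867
θ=1°:   branch + wants cross > 0 → take C=(11.4445,5.4080) (cross=21.867)
θ=1°: ex = (C−B)/|BC| = (0.8445,0.5356); ey = (-0.5356,0.8445)
θ=1°: P = B + -0.99·ex + 2.14·ey = (1.0174,1.3294)
θ=324°: B = A + 3.00·(cos324°, sin324°) = (2.4271, -1.7634)
θ=324°: |BD| = 4.9012
θ=324°: circle(B,10.00) ∩ circle(D,7.00): a=7.6534, h=6.4362
θ=324°:   candidates: C₊=(7.2523,6.9955) cross=31.545; C₋=(11.8836,-5.0150) cross=-31.545
θ=324°:   branch + wants cross > 0 → take C=(7.2523,6.9955) (cross=31.545)
θ=324°: ex = (C−B)/|BC| = (0.4825,0.8759); ey = (-0.8759,0.4825)
θ=324°: P = B + -0.99·ex + 2.14·ey = (0.0750,-1.5979)
θ=339°: B = A + 3.00·(cos339°, sin339°) = (2.8007, -1.0751)
θ=339°: |BD| = 4.3347
θ=339°: circle(B,10.00) ∩ circle(D,7.00): a=8.0501, h=5.9326
θ=339°:   candidates: C₊=(9.1279,6.6687) cross=25.716; C₋=(12.0707,-4.8257) cross=-25.716
θ=339°:   branch + wants cross > 0 → take C=(9.1279,6.6687) (cross=25.716)
θ=339°: ex = (C−B)/|BC| = (0.6327,0.7744); ey = (-0.7744,0.6327)
θ=339°: P = B + -0.99·ex + 2.14·ey = (0.5172,-0.4877)

θ=1°: 1.02 1.33
θ=324°: 0.07 -1.60
θ=339°: 0.52 -0.49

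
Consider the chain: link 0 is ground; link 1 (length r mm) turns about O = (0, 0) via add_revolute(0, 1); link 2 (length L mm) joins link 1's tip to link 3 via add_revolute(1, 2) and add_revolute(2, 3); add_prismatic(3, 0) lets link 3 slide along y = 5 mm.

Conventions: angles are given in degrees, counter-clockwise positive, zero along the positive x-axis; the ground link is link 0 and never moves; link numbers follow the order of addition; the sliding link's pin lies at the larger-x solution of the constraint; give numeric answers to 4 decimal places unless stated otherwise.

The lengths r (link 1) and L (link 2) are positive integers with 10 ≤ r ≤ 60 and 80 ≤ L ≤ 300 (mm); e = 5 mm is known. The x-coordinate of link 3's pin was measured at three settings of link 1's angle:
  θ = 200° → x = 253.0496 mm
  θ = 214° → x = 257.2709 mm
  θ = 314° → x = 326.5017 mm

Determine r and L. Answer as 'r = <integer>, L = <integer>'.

constraint per measurement: (x − r cos θ)² + (r sin θ − e)² = L²
subtracting the θ₁ and θ₂ equations cancels the r² and L² terms:
r = (x₁² − x₂²) / (2[(x₁cos θ₁ + e sin θ₁) − (x₂cos θ₂ + e sin θ₂)]) = 45.9993 → r = 46
L² = (x₁ − r cos θ₁)² + (r sin θ₁ − e)² = 88209.0028 → L = 297.0000 → L = 297
check at θ₃=314°: x = 326.5017 (printed 326.5017) ✓

r = 46, L = 297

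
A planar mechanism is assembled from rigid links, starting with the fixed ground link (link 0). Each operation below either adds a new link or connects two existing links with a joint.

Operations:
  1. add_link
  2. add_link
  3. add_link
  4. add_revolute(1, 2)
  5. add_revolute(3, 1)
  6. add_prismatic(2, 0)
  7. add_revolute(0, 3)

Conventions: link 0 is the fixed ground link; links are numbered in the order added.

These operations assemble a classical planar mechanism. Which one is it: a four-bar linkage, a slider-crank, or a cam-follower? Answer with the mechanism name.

links: 4 (incl. ground); joints: 3 revolute, 1 prismatic, 0 higher (cam) pair, forming one closed loop
4 links, 3 revolutes + 1 prismatic in one loop → slider-crank

slider-crank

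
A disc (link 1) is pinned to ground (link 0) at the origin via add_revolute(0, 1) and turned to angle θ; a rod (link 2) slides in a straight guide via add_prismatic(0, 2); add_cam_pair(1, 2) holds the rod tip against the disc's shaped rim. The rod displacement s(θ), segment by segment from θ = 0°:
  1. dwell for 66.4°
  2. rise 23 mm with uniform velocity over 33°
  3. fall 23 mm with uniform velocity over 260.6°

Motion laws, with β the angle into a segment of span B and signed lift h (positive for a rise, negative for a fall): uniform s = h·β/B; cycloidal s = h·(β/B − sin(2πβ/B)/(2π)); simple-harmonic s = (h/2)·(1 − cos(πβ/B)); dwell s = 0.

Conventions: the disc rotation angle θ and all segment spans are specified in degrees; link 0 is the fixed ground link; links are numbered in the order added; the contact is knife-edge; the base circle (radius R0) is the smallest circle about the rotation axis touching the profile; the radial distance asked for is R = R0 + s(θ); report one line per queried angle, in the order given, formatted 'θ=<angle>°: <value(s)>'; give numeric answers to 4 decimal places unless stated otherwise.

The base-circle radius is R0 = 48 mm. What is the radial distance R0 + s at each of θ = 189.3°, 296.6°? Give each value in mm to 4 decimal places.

segment 1 (0° to 66.4°, dwell): s unchanged at 0.0000
segment 2 (66.4° to 99.4°, uniform, h = 23) is passed completely: s = 0.0000 + (23) = 23.0000
θ = 189.3° falls in segment 3 (99.4° to 360°, uniform, h = -23): β = 189.3 − 99.4 = 89.9°, B = 260.6°; Δs = -23·89.9/260.6 = -7.9344; s = 23.0000 − 7.9344 = 15.0656
θ = 296.6° falls in segment 3 (99.4° to 360°, uniform, h = -23): β = 296.6 − 99.4 = 197.2°, B = 260.6°; Δs = -23·197.2/260.6 = -17.4045; s = 23.0000 − 17.4045 = 5.5955
θ=189.3°: R = R0 + s = 48 + 15.0656 = 63.0656
θ=296.6°: R = R0 + s = 48 + 5.5955 = 53.5955

θ=189.3°: 63.0656
θ=296.6°: 53.5955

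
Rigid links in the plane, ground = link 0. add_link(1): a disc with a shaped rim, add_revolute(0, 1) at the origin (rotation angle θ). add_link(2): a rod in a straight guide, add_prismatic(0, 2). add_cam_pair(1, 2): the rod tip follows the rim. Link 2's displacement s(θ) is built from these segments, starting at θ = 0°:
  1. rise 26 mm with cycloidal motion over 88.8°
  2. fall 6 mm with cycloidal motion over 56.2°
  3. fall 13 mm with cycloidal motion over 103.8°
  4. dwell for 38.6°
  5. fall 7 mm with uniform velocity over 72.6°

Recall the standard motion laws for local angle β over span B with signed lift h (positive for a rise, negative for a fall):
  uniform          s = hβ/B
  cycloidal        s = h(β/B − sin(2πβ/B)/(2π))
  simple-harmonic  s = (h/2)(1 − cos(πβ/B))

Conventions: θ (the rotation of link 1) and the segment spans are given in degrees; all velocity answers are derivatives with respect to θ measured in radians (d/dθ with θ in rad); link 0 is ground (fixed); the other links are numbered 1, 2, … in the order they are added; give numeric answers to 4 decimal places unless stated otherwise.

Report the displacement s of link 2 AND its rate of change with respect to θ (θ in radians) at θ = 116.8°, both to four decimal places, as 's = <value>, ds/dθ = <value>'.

segment 1 (0° to 88.8°, cycloidal, h = 26) is passed completely: s = 0.0000 + (26) = 26.0000
θ = 116.8° falls in segment 2 (88.8° to 145°, cycloidal, h = -6): β = 116.8 − 88.8 = 28°, B = 56.2°; Δs = -6·(0.4982 − sin(2π·0.4982)/(2π)) = -2.9786; s = 26.0000 − 2.9786 = 23.0214
velocity in seg [88.8°–145°] (cycloidal), θ in radians: β = 28° = 0.4887 rad, B = 56.2° = 0.9809 rad; ds/dθ = (h/B)(1 − cos(2πβ/B)) = ((-6)/0.9809)(1 − cos(2π·0.4982)) = -12.233592 mm/rad

s = 23.0214, ds/dθ = -12.2336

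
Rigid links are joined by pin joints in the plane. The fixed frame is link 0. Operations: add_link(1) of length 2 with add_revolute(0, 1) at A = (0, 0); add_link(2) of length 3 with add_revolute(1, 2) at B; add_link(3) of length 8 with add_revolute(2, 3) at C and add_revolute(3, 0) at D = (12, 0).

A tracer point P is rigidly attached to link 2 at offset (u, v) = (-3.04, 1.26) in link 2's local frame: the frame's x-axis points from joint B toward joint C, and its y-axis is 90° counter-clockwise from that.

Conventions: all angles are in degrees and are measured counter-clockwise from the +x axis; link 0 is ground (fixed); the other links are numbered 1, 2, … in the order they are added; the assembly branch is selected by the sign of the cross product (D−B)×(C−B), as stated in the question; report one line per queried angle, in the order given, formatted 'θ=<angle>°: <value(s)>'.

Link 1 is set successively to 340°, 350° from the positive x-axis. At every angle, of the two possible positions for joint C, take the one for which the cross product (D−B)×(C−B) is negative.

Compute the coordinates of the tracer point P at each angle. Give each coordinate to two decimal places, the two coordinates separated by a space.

A=(0,0), D=(12.00,0)
θ=340°: B = A + 2.00·(cos340°, sin340°) = (1.8794, -0.6840)
θ=340°: |BD| = 10.1437
θ=340°: circle(B,3.00) ∩ circle(D,8.00): a=2.3608, h=1.8511
θ=340°:   candidates: C₊=(4.1100,1.3220) cross=18.777; C₋=(4.3597,-2.3717) cross=-18.777
θ=340°:   branch - wants cross < 0 → take C=(4.3597,-2.3717) (cross=-18.777)
θ=340°: ex = (C−B)/|BC| = (0.8268,-0.5626); ey = (0.5626,0.8268)
θ=340°: P = B + -3.04·ex + 1.26·ey = (0.0749,2.0679)
θ=350°: B = A + 2.00·(cos350°, sin350°) = (1.9696, -0.3473)
θ=350°: |BD| = 10.0364
θ=350°: circle(B,3.00) ∩ circle(D,8.00): a=2.2782, h=1.9519
θ=350°:   candidates: C₊=(4.1789,1.6823) cross=19.590; C₋=(4.3140,-2.2192) cross=-19.590
θ=350°:   branch - wants cross < 0 → take C=(4.3140,-2.2192) (cross=-19.590)
θ=350°: ex = (C−B)/|BC| = (0.7814,-0.6240); ey = (0.6240,0.7814)
θ=350°: P = B + -3.04·ex + 1.26·ey = (0.3802,2.5342)

θ=340°: 0.07 2.07
θ=350°: 0.38 2.53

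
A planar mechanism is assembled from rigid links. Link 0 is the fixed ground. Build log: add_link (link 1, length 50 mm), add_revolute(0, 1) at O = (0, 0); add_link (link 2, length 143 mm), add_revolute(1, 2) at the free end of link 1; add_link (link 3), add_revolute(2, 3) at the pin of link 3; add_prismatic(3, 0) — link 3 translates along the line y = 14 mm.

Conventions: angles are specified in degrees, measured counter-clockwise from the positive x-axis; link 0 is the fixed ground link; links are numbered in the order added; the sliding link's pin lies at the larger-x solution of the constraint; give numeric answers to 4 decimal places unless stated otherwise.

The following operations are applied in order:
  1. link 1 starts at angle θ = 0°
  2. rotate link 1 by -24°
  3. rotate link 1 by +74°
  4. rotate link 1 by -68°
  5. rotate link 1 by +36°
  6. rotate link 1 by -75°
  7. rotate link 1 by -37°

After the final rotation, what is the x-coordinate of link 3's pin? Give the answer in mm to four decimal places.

geometry: r = 50 mm, L = 143 mm, e = 14 mm; θ starts at 0°
rotate link 1 by -24°: θ ← 0° -24° = -24°
rotate link 1 by +74°: θ ← -24° +74° = 50°
rotate link 1 by -68°: θ ← 50° -68° = -18°
rotate link 1 by +36°: θ ← -18° +36° = 18°
rotate link 1 by -75°: θ ← 18° -75° = -57°
rotate link 1 by -37°: θ ← -57° -37° = -94°
crank pin P = (r cos θ, r sin θ) = (-3.487824, -49.878203)
h = r sin θ − e = -49.878203 − 14 = -63.878203
x = r cos θ + √(L² − h²) = -3.487824 + 127.939733 = 124.451909

124.4519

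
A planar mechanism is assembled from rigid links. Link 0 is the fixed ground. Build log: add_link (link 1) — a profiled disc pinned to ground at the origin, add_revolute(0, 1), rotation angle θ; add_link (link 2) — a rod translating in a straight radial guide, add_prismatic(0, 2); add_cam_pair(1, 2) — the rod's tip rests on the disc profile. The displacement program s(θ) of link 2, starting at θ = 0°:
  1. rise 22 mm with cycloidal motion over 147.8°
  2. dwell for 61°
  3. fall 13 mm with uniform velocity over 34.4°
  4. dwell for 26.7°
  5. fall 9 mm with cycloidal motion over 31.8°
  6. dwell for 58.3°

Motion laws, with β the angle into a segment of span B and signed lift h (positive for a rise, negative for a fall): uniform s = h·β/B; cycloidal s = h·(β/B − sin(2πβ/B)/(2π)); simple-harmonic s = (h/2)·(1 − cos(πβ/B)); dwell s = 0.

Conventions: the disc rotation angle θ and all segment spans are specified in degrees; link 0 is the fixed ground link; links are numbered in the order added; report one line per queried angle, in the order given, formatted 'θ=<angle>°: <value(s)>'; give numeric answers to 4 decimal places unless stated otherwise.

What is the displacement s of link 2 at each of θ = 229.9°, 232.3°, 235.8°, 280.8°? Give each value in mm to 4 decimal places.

seg 1 [0°–147.8°] cycloidal, h=22: full span → s += 22 → s = 22.0000
seg 2 [147.8°–208.8°] dwell: s stays 22.0000
seg 3 [208.8°–243.2°] uniform, h=-13: θ=229.9° here. β=21.1, B=34.4. -13·21.1/34.4 = -7.9738 → s = 14.0262
seg 3 [208.8°–243.2°] uniform, h=-13: θ=232.3° here. β=23.5, B=34.4. -13·23.5/34.4 = -8.8808 → s = 13.1192
seg 3 [208.8°–243.2°] uniform, h=-13: θ=235.8° here. β=27, B=34.4. -13·27/34.4 = -10.2035 → s = 11.7965
seg 3 [208.8°–243.2°] uniform, h=-13: full span → s += -13 → s = 9.0000
seg 4 [243.2°–269.9°] dwell: s stays 9.0000
seg 5 [269.9°–301.7°] cycloidal, h=-9: θ=280.8° here. β=10.9, B=31.8. -9·(0.3428 − sin(2π·0.3428)/(2π)) = -1.8890 → s = 7.1110

θ=229.9°: 14.0262
θ=232.3°: 13.1192
θ=235.8°: 11.7965
θ=280.8°: 7.1110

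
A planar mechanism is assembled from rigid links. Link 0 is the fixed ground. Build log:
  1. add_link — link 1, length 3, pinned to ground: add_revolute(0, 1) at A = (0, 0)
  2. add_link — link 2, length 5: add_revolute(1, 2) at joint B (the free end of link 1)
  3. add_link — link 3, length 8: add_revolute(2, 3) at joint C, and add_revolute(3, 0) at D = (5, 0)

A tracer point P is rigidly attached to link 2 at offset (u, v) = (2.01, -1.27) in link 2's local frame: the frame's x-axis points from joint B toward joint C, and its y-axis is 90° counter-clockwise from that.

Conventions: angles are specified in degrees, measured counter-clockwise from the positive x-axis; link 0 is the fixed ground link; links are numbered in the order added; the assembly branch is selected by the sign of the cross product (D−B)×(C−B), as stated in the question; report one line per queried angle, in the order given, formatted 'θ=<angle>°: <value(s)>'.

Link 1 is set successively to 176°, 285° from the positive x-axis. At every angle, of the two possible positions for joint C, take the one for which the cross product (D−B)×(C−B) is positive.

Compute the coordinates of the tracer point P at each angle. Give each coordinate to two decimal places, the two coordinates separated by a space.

A=(0,0), D=(5.00,0)
θ=176°: B = A + 3.00·(cos176°, sin176°) = (-2.9927, 0.2093)
θ=176°: |BD| = 7.9954
θ=176°: circle(B,5.00) ∩ circle(D,8.00): a=1.5588, h=4.7508
θ=176°:   candidates: C₊=(-1.3101,4.9176) cross=37.985; C₋=(-1.5587,-4.5807) cross=-37.985
θ=176°:   branch + wants cross > 0 → take C=(-1.3101,4.9176) (cross=37.985)
θ=176°: ex = (C−B)/|BC| = (0.3365,0.9417); ey = (-0.9417,0.3365)
θ=176°: P = B + 2.01·ex + -1.27·ey = (-1.1203,1.6746)
θ=285°: B = A + 3.00·(cos285°, sin285°) = (0.7765, -2.8978)
θ=285°: |BD| = 5.1221
θ=285°: circle(B,5.00) ∩ circle(D,8.00): a=-1.2460, h=4.8422
θ=285°:   candidates: C₊=(-2.9905,0.3901) cross=24.802; C₋=(2.4885,-7.5955) cross=-24.802
θ=285°:   branch + wants cross > 0 → take C=(-2.9905,0.3901) (cross=24.802)
θ=285°: ex = (C−B)/|BC| = (-0.7534,0.6576); ey = (-0.6576,-0.7534)
θ=285°: P = B + 2.01·ex + -1.27·ey = (0.0973,-0.6192)

θ=176°: -1.12 1.67
θ=285°: 0.10 -0.62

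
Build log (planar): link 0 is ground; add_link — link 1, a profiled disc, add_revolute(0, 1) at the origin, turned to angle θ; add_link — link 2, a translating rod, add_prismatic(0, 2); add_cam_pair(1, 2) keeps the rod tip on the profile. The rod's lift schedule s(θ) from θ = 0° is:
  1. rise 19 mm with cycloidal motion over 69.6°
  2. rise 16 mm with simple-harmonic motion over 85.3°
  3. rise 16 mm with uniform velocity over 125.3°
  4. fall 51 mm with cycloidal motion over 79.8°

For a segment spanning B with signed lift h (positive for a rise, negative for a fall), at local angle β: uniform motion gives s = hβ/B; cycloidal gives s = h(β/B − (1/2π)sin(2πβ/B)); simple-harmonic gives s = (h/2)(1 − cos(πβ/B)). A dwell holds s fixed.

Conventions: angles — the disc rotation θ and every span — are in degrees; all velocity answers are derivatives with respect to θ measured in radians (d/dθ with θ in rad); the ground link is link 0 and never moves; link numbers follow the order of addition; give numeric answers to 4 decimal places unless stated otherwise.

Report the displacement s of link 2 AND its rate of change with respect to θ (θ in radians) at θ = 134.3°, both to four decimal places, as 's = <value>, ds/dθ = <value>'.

seg 1 [0°–69.6°] cycloidal, h=19: full span → s += 19 → s = 19.0000
seg 2 [69.6°–154.9°] simple-harmonic, h=16: θ=134.3° here. β=64.7, B=85.3. 16/2·(1 − cos(π·0.7585)) = 13.8059 → s = 32.8059
velocity in seg [69.6°–154.9°] (simple-harmonic), θ in radians: β = 64.7° = 1.1292 rad, B = 85.3° = 1.4888 rad; ds/dθ = (πh/(2B)) sin(πβ/B) = (π·16/(2·1.4888)) sin(π·0.7585) = 11.614132 mm/rad

s = 32.8059, ds/dθ = 11.6141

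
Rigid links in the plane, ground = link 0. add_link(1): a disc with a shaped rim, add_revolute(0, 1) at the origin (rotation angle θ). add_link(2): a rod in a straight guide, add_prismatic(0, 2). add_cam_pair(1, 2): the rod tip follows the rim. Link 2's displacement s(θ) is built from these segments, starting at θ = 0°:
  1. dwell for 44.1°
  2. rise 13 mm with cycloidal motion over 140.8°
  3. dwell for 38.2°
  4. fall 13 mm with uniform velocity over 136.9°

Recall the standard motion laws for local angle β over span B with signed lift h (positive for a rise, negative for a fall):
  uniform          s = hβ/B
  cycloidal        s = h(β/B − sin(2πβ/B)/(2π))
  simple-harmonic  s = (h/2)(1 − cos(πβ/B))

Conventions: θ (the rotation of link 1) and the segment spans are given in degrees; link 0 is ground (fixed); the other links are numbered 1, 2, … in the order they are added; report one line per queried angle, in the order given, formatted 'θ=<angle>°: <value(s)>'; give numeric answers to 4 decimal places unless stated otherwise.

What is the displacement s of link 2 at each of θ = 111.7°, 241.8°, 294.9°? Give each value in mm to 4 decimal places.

segment 1 (0° to 44.1°, dwell): s unchanged at 0.0000
θ = 111.7° falls in segment 2 (44.1° to 184.9°, cycloidal, h = 13): β = 111.7 − 44.1 = 67.6°, B = 140.8°; Δs = 13·(0.4801 − sin(2π·0.4801)/(2π)) = 5.9836; s = 0.0000 + 5.9836 = 5.9836
segment 2 (44.1° to 184.9°, cycloidal, h = 13) is passed completely: s = 0.0000 + (13) = 13.0000
segment 3 (184.9° to 223.1°, dwell): s unchanged at 13.0000
θ = 241.8° falls in segment 4 (223.1° to 360°, uniform, h = -13): β = 241.8 − 223.1 = 18.7°, B = 136.9°; Δs = -13·18.7/136.9 = -1.7757; s = 13.0000 − 1.7757 = 11.2243
θ = 294.9° falls in segment 4 (223.1° to 360°, uniform, h = -13): β = 294.9 − 223.1 = 71.8°, B = 136.9°; Δs = -13·71.8/136.9 = -6.8181; s = 13.0000 − 6.8181 = 6.1819

θ=111.7°: 5.9836
θ=241.8°: 11.2243
θ=294.9°: 6.1819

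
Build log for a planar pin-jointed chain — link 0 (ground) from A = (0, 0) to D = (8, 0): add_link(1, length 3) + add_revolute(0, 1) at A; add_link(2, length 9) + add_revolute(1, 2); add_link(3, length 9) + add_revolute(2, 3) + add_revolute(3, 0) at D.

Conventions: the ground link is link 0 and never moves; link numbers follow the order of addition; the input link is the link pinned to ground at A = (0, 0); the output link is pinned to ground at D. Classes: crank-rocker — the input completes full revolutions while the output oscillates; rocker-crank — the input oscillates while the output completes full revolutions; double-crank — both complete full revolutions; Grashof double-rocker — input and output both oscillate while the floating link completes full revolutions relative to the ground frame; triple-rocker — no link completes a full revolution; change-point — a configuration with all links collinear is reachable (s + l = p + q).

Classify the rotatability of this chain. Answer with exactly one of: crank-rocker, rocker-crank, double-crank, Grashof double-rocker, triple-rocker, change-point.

lengths: ground=8, input=3, coupler=9, output=9
sorted: s=3 (shortest), l=9 (longest), p+q=17
s + l = 12 vs p + q = 17
s + l < p + q (Grashof) with shortest = input link → crank-rocker

crank-rocker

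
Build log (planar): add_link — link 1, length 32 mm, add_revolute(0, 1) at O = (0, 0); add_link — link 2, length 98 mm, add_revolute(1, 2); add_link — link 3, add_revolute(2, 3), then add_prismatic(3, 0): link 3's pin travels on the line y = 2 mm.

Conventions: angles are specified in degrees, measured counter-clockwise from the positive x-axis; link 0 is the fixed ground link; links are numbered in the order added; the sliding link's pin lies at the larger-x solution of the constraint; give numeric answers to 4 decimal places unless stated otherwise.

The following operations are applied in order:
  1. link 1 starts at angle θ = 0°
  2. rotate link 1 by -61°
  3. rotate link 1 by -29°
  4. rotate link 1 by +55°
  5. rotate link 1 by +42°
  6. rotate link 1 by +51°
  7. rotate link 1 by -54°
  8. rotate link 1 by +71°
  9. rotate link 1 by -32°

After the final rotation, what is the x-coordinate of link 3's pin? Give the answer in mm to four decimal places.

geometry: r = 32 mm, L = 98 mm, e = 2 mm; θ starts at 0°
rotate link 1 by -61°: θ ← 0° -61° = -61°
rotate link 1 by -29°: θ ← -61° -29° = -90°
rotate link 1 by +55°: θ ← -90° +55° = -35°
rotate link 1 by +42°: θ ← -35° +42° = 7°
rotate link 1 by +51°: θ ← 7° +51° = 58°
rotate link 1 by -54°: θ ← 58° -54° = 4°
rotate link 1 by +71°: θ ← 4° +71° = 75°
rotate link 1 by -32°: θ ← 75° -32° = 43°
crank pin P = (r cos θ, r sin θ) = (23.403318, 21.823948)
h = r sin θ − e = 21.823948 − 2 = 19.823948
x = r cos θ + √(L² − h²) = 23.403318 + 95.974013 = 119.377331

119.3773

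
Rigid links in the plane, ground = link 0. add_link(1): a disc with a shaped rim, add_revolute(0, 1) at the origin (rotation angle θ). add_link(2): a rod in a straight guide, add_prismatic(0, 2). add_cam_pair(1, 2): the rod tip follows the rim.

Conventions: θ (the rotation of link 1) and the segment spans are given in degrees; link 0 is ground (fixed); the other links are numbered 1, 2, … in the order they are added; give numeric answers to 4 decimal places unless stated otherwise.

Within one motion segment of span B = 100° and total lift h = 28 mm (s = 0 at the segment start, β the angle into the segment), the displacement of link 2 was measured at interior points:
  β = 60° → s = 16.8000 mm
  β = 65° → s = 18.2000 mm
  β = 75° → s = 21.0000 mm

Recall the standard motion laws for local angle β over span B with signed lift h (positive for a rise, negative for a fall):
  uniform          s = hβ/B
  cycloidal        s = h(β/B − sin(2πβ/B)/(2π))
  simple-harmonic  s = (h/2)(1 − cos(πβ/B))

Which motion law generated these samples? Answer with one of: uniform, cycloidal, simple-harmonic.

candidates at β/B = r: uniform s = h·r (linear in β); cycloidal s = h·(r − sin(2πr)/(2π)); simple-harmonic s = (h/2)(1 − cos(πr))
β=60°: printed 16.8000 | uniform 16.8000, cycloidal 19.4194, simple-harmonic 18.3262
β=65°: printed 18.2000 | uniform 18.2000, cycloidal 21.8053, simple-harmonic 20.3559
β=75°: printed 21.0000 | uniform 21.0000, cycloidal 25.4563, simple-harmonic 23.8995
only one law matches every sample → uniform

uniform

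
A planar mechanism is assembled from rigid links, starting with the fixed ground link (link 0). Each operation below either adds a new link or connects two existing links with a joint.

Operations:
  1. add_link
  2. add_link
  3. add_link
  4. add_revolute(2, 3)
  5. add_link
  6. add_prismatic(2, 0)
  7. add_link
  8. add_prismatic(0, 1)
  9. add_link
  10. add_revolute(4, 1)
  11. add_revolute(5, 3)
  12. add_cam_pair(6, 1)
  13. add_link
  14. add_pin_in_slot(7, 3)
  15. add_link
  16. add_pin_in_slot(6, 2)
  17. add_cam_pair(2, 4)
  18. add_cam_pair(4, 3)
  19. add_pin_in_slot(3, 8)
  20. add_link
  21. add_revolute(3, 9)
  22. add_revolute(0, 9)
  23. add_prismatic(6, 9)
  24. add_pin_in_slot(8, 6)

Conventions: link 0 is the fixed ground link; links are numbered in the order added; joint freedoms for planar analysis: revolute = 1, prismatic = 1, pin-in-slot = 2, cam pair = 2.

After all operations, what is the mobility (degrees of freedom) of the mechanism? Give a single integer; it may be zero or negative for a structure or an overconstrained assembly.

link 0 = ground. State L|J1|J2 = 1|0|0
+link1  2|0|0
+link2  3|0|0
+link3  4|0|0
R(2,3) f=1→J1  4|1|0
+link4  5|1|0
P(2,0) f=1→J1  5|2|0
+link5  6|2|0
P(0,1) f=1→J1  6|3|0
+link6  7|3|0
R(4,1) f=1→J1  7|4|0
R(5,3) f=1→J1  7|5|0
C(6,1) f=2→J2  7|5|1
+link7  8|5|1
PS(7,3) f=2→J2  8|5|2
+link8  9|5|2
PS(6,2) f=2→J2  9|5|3
C(2,4) f=2→J2  9|5|4
C(4,3) f=2→J2  9|5|5
PS(3,8) f=2→J2  9|5|6
+link9  10|5|6
R(3,9) f=1→J1  10|6|6
R(0,9) f=1→J1  10|7|6
P(6,9) f=1→J1  10|8|6
PS(8,6) f=2→J2  10|8|7
M = 3(10−1)−2·8−7 = 27−16−7 = 4

M = 4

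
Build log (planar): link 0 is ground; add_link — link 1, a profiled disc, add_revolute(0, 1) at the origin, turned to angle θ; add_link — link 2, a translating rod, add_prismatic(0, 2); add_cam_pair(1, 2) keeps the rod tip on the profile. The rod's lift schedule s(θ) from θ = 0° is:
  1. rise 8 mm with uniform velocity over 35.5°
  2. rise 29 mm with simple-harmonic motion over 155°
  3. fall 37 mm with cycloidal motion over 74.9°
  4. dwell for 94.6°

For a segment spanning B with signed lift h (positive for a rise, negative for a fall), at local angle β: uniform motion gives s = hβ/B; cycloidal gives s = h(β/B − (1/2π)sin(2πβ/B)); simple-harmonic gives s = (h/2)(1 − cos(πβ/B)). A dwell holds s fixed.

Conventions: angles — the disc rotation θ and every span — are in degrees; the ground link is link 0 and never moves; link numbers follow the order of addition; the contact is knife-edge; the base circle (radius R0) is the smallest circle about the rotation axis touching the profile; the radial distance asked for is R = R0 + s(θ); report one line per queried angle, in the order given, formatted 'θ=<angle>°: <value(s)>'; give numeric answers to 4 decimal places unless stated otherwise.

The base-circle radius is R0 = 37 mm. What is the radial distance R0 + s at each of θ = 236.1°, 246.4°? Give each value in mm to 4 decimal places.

seg 1 [0°–35.5°] uniform, h=8: full span → s += 8 → s = 8.0000
seg 2 [35.5°–190.5°] simple-harmonic, h=29: full span → s += 29 → s = 37.0000
seg 3 [190.5°–265.4°] cycloidal, h=-37: θ=236.1° here. β=45.6, B=74.9. -37·(0.6088 − sin(2π·0.6088)/(2π)) = -26.2457 → s = 10.7543
seg 3 [190.5°–265.4°] cycloidal, h=-37: θ=246.4° here. β=55.9, B=74.9. -37·(0.7463 − sin(2π·0.7463)/(2π)) = -33.5013 → s = 3.4987
θ=236.1°: R = R0 + s = 37 + 10.7543 = 47.7543
θ=246.4°: R = R0 + s = 37 + 3.4987 = 40.4987

θ=236.1°: 47.7543
θ=246.4°: 40.4987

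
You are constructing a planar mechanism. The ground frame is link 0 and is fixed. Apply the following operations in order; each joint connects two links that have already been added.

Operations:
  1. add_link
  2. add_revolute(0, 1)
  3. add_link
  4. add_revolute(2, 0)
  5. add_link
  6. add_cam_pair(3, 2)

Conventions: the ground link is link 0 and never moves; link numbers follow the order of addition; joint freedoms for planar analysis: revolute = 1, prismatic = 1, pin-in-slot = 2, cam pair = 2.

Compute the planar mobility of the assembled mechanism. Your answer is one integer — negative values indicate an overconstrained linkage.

ground; <1,0,0>
#1 <2,0,0>
R:0↔1 J1 <2,1,0>
#2 <3,1,0>
R:2↔0 J1 <3,2,0>
#3 <4,2,0>
C:3↔2 J2 <4,2,1>
3×3 − 2×2 − 1×1 = 4

M = 4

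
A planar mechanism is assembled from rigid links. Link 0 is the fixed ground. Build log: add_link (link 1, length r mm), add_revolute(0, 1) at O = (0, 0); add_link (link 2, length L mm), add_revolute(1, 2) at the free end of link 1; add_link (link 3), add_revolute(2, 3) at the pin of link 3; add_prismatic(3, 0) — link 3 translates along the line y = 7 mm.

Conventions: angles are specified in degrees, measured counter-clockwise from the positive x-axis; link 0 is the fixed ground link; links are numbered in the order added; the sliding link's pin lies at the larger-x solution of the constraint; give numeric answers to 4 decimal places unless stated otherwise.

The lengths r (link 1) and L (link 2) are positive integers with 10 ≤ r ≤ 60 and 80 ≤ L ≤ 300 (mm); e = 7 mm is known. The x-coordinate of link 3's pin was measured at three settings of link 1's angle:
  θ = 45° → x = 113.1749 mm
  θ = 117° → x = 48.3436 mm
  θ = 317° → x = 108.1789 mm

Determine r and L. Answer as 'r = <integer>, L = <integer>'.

constraint per measurement: (x − r cos θ)² + (r sin θ − e)² = L²
subtracting the θ₁ and θ₂ equations cancels the r² and L² terms:
r = (x₁² − x₂²) / (2[(x₁cos θ₁ + e sin θ₁) − (x₂cos θ₂ + e sin θ₂)]) = 52.0000 → r = 52
L² = (x₁ − r cos θ₁)² + (r sin θ₁ − e)² = 6724.0034 → L = 82.0000 → L = 82
check at θ₃=317°: x = 108.1789 (printed 108.1789) ✓

r = 52, L = 82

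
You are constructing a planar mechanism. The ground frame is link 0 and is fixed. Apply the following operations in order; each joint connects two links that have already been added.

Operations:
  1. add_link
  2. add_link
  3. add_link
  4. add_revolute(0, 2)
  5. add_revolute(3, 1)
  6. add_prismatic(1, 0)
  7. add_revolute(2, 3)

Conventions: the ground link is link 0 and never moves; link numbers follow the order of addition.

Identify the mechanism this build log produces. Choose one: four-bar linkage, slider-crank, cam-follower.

links: 4 (incl. ground); joints: 3 revolute, 1 prismatic, 0 higher (cam) pair, forming one closed loop
4 links, 3 revolutes + 1 prismatic in one loop → slider-crank

slider-crank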